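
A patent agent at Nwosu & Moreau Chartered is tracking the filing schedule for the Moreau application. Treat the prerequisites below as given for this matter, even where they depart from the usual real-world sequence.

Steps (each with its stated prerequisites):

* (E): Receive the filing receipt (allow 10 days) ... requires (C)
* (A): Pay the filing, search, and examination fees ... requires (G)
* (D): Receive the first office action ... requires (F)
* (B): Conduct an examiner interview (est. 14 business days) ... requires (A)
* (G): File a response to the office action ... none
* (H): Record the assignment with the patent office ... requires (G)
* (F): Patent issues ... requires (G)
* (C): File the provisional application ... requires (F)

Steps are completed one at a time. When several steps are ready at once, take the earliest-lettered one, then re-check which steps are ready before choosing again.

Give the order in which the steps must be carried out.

(G), (A), (B), (F), (C), (D), (E), (H)

(G) has no prerequisites → (G) first.
(A), (F) and (H) are all available; (A) has the earlier label → (A).
(B), (F) and (H) are all available; (B) has the earlier label → (B).
Ready: (F) and (H). (F) has the earlier label → (F).
(C) and (D) now also ready, so the ready set is {(C), (D), (H)}; (C) has the earlier label → (C).
Now (D), (E) and (H) have their prerequisites met. (D) has the earlier label, so (D) next.
(E) and (H) are both available; (E) has the earlier label → (E).
That leaves (H) as the only ready step → (H).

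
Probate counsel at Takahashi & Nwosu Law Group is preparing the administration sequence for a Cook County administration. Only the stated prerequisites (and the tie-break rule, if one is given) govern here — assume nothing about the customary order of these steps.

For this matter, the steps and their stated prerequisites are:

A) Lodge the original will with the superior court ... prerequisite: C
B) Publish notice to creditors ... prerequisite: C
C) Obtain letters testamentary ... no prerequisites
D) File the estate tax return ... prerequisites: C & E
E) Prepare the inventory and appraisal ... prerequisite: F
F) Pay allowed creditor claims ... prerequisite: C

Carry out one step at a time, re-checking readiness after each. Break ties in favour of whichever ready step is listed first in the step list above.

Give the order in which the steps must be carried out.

C A B F E D

Only C has no prerequisites, so it is first.
Ready: A, B and F. A is listed earlier → A.
Ready: B and F. B is listed earlier → B.
Next only F has its prerequisites met → F.
E needed F, now all done → E.
D is the only step now ready → D.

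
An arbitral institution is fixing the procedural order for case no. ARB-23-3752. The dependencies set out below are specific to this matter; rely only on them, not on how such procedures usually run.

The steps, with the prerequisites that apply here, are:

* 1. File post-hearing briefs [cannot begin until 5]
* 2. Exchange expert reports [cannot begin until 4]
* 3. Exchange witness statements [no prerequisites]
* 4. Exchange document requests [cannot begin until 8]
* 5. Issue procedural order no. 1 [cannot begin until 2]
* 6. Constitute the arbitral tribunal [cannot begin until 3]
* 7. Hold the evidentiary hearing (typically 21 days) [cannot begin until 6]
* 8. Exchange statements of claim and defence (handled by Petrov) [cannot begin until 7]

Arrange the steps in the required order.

Only 3 has no prerequisites, so it is first.
6 is the only step now ready → 6.
7 needed 6, now all done → 7.
8 is the only step now ready → 8.
4 needed 8, now all done → 4.
2 needed 4, now all done → 2.
Next only 5 has its prerequisites met → 5.
1 needed 5, now all done → 1.

3, 6, 7, 8, 4, 2, 5, 1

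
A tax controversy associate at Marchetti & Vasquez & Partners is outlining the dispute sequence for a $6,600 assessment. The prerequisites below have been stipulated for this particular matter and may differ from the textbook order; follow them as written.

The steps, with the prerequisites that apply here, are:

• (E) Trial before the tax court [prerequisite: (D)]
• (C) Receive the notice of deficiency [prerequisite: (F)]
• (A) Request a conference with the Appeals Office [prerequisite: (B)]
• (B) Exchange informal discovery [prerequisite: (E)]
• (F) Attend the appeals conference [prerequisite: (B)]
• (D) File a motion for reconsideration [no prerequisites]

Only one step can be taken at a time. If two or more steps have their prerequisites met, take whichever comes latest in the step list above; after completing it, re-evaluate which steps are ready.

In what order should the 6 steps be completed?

(D), (E), (B), (F), (A), (C)

(D) has no prerequisites → (D) first.
That leaves (E) as the only ready step → (E).
(B) is the only step now ready → (B).
Now (F) and (A) have their prerequisites met. (F) is listed later, so (F) next.
(C) now also ready, so the ready set is {(A), (C)}; (A) is listed later → (A).
(C) is the only step now ready → (C).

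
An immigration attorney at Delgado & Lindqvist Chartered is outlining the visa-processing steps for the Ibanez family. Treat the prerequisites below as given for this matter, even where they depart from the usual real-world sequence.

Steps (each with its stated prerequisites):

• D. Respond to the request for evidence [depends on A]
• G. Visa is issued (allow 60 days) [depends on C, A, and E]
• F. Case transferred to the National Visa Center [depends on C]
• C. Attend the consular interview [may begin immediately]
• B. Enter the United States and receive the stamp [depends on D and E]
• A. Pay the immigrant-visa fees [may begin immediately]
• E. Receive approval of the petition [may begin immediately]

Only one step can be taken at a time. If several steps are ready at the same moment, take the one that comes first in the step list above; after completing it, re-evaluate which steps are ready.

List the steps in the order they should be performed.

C F A D E G B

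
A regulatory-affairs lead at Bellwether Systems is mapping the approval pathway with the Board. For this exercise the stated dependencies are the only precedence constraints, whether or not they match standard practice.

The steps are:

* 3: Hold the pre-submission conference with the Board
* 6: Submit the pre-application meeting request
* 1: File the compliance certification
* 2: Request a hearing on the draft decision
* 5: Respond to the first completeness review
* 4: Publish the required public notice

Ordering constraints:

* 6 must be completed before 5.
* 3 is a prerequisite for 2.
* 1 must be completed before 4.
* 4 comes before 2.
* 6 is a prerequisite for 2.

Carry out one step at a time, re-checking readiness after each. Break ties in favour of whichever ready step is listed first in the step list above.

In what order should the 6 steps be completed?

3, 6, 1, 5, 4, 2

3, 6 and 1 have no prerequisites; 3 is listed earlier, so 3 is first.
Ready: 6 and 1. 6 is listed earlier → 6.
5 now also ready, so the ready set is {1, 5}; 1 is listed earlier → 1.
5 and 4 are both available; 5 is listed earlier → 5.
4 needed 1, now all done → 4.
2 is the only step now ready → 2.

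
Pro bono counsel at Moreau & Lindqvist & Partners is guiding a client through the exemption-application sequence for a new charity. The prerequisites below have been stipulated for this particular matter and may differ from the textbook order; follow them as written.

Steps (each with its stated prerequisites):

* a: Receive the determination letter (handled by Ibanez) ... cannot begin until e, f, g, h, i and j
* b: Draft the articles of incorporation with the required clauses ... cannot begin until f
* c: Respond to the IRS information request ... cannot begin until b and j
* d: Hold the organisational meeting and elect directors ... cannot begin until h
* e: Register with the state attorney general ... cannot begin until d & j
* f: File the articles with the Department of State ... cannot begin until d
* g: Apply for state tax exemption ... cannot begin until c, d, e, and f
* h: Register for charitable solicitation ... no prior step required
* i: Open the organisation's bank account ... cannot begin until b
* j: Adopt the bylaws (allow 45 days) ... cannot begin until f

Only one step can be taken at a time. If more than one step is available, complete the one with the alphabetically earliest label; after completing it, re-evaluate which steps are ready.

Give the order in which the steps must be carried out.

h, d, f, b, i, j, c, e, g, a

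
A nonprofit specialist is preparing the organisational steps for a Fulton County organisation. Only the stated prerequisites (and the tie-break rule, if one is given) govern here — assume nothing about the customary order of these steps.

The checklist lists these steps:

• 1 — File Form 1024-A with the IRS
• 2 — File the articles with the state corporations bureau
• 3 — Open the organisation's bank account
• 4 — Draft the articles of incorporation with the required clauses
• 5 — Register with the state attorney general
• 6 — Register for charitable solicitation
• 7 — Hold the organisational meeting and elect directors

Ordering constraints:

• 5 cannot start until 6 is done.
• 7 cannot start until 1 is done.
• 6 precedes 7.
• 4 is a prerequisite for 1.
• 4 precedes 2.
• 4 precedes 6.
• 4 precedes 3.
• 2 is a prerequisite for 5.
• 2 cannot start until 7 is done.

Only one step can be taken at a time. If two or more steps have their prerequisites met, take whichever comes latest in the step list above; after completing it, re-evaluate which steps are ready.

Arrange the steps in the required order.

Only 4 has no prerequisites, so it is first.
6, 3 and 1 are all available; 6 is listed later → 6.
Now 3 and 1 have their prerequisites met. 3 is listed later, so 3 next.
1 is the only step now ready → 1.
7 needed 6 and 1, now all done → 7.
2 is the only step now ready → 2.
5 needed 6 and 2, now all done → 5.

4, 6, 3, 1, 7, 2, 5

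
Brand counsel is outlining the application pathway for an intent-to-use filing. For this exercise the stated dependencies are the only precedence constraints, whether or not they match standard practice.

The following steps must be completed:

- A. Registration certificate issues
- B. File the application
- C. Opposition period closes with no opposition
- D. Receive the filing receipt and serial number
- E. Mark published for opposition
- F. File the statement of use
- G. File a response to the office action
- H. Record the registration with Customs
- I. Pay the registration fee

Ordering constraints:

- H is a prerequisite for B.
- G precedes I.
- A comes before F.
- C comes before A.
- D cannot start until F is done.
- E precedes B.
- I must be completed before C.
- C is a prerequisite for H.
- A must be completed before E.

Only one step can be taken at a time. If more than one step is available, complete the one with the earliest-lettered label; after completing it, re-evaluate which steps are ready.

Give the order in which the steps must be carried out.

G → I → C → A → E → F → D → H → B

G has no prerequisites → G first.
I needed G, now all done → I.
C is the only step now ready → C.
Ready: A and H. A has the earlier label → A.
E, F and H are all available; E has the earlier label → E.
Now F and H have their prerequisites met. F has the earlier label, so F next.
D now also ready, so the ready set is {D, H}; D has the earlier label → D.
That leaves H as the only ready step → H.
Next only B has its prerequisites met → B.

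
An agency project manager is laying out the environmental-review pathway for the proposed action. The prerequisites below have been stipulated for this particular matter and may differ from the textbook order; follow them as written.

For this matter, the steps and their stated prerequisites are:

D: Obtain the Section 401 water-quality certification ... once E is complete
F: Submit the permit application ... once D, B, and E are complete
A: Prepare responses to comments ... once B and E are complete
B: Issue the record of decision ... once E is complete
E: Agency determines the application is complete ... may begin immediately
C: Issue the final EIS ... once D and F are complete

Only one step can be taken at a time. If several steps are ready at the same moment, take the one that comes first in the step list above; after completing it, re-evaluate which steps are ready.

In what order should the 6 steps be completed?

Only E has no prerequisites, so it is first.
Now D and B have their prerequisites met. D is listed earlier, so D next.
B needed E, now all done → B.
F and A are both available; F is listed earlier → F.
Now A and C have their prerequisites met. A is listed earlier, so A next.
C needed D and F, now all done → C.

E D B F A C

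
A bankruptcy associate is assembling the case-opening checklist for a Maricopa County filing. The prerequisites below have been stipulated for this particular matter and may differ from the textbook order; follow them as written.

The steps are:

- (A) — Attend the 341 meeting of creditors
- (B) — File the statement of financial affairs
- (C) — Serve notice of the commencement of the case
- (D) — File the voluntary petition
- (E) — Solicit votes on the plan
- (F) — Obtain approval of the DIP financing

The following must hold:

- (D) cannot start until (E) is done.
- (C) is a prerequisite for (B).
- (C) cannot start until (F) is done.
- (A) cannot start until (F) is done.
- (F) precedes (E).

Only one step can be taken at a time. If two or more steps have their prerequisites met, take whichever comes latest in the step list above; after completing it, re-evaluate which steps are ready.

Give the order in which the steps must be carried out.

(F) → (E) → (D) → (C) → (B) → (A)

(F) is the only step with nothing outstanding, so it goes first.
Now (E), (C) and (A) have their prerequisites met. (E) is listed later, so (E) next.
(D), (C) and (A) are all available; (D) is listed later → (D).
Now (C) and (A) have their prerequisites met. (C) is listed later, so (C) next.
(B) and (A) are both available; (B) is listed later → (B).
Next only (A) has its prerequisites met → (A).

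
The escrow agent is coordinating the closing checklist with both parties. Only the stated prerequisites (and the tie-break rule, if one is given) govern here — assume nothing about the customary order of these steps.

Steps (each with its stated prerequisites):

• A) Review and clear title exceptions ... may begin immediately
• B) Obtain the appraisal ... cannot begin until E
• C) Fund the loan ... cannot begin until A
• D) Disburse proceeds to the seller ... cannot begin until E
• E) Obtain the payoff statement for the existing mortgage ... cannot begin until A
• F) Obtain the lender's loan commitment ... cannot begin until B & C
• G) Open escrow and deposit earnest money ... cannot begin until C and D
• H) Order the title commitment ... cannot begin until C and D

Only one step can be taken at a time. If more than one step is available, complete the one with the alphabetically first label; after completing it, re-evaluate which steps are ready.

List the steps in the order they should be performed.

A, C, E, B, D, F, G, H

A has no prerequisites → A first.
Ready: C and E. C has the earlier label → C.
That leaves E as the only ready step → E.
Now B and D have their prerequisites met. B has the earlier label, so B next.
D and F are both available; D has the earlier label → D.
Now F, G and H have their prerequisites met. F has the earlier label, so F next.
G and H are both available; G has the earlier label → G.
H needed C and D, now all done → H.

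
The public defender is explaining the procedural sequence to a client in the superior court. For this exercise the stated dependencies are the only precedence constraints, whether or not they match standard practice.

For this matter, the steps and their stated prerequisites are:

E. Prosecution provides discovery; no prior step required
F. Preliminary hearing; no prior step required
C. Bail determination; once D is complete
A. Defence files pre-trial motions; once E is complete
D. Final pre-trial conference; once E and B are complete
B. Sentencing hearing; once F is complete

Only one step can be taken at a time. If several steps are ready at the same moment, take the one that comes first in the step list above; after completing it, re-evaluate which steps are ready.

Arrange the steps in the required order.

Nothing is required for E and F. E is listed earlier → E first.
A now also ready, so the ready set is {F, A}; F is listed earlier → F.
Ready: A and B. A is listed earlier → A.
B needed F, now all done → B.
That leaves D as the only ready step → D.
That leaves C as the only ready step → C.

E → F → A → B → D → C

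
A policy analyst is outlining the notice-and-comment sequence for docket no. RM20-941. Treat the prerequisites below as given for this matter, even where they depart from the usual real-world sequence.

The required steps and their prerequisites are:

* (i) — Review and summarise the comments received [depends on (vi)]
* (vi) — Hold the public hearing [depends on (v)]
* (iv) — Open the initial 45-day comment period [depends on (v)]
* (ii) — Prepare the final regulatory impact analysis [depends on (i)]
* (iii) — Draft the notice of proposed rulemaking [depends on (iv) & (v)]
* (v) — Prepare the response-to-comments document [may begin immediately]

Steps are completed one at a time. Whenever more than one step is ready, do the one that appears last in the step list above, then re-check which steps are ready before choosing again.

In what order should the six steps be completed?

(v), (iv), (iii), (vi), (i), (ii)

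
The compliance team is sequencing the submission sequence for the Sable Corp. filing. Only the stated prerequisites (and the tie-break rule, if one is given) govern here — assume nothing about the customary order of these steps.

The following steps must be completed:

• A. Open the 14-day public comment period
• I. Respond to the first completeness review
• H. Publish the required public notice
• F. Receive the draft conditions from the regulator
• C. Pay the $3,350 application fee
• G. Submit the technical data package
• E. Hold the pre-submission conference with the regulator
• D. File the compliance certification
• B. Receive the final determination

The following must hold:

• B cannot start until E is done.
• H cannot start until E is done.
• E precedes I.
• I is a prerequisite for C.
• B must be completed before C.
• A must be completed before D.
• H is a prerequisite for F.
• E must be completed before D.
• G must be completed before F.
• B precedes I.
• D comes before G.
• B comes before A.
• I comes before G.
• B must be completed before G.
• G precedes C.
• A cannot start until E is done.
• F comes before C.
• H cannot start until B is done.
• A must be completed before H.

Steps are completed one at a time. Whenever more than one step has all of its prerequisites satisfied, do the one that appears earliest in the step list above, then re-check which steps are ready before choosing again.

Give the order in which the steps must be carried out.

E has no prerequisites → E first.
That leaves B as the only ready step → B.
Now A and I have their prerequisites met. A is listed earlier, so A next.
H and D now also ready, so the ready set is {I, H, D}; I is listed earlier → I.
Now H and D have their prerequisites met. H is listed earlier, so H next.
D needed A and E, now all done → D.
G needed I, D and B, now all done → G.
Next only F has its prerequisites met → F.
That leaves C as the only ready step → C.

E, B, A, I, H, D, G, F, C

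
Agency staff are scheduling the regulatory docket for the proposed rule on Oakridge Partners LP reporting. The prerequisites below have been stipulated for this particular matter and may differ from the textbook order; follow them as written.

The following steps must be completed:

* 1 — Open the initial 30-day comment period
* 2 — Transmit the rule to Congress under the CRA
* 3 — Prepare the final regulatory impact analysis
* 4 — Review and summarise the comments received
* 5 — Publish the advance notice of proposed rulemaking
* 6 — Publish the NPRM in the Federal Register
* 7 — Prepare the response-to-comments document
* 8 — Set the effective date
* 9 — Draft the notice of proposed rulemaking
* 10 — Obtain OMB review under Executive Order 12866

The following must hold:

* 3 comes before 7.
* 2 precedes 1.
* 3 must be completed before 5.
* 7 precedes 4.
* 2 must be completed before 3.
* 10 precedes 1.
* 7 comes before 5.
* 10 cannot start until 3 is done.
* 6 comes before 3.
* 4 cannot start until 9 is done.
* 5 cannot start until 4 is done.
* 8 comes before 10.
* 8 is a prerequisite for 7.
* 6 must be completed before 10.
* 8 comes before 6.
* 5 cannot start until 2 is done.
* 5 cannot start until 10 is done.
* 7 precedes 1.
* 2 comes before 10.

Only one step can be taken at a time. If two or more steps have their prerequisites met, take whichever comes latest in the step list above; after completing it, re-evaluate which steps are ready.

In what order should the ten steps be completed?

9 → 8 → 6 → 2 → 3 → 10 → 7 → 4 → 5 → 1

Nothing is required for 9, 8 and 2. 9 is listed later → 9 first.
8 and 2 are both available; 8 is listed later → 8.
6 and 2 are both available; 6 is listed later → 6.
Next only 2 has its prerequisites met → 2.
3 needed 6 and 2, now all done → 3.
10 and 7 are both available; 10 is listed later → 10.
7 needed 8 and 3, now all done → 7.
4 and 1 are both available; 4 is listed later → 4.
5 now also ready, so the ready set is {5, 1}; 5 is listed later → 5.
1 needed 10, 7 and 2, now all done → 1.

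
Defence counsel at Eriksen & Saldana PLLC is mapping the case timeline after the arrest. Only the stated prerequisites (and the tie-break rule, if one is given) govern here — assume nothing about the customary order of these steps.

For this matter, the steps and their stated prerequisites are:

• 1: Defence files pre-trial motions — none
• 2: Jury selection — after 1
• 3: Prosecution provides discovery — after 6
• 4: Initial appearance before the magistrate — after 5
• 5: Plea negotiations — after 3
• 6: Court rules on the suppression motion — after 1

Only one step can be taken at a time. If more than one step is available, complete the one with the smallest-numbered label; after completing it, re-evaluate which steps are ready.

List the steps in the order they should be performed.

1 2 6 3 5 4

1 has no prerequisites → 1 first.
Ready: 2 and 6. 2 has the earlier label → 2.
6 needed 1, now all done → 6.
That leaves 3 as the only ready step → 3.
5 is the only step now ready → 5.
4 needed 5, now all done → 4.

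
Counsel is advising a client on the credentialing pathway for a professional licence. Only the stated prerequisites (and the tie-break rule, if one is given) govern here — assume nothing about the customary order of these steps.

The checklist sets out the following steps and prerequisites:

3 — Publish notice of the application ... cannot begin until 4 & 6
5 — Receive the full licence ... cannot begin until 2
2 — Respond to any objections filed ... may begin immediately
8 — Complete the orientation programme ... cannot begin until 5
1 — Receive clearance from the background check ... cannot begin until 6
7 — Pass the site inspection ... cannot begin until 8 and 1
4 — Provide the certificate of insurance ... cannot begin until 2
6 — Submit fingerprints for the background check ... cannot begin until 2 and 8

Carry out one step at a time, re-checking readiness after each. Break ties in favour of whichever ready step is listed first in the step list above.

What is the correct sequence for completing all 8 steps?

Only 2 has no prerequisites, so it is first.
Now 5 and 4 have their prerequisites met. 5 is listed earlier, so 5 next.
Ready: 8 and 4. 8 is listed earlier → 8.
6 now also ready, so the ready set is {4, 6}; 4 is listed earlier → 4.
6 is the only step now ready → 6.
Ready: 3 and 1. 3 is listed earlier → 3.
1 needed 6, now all done → 1.
7 needed 8 and 1, now all done → 7.

2 → 5 → 8 → 4 → 6 → 3 → 1 → 7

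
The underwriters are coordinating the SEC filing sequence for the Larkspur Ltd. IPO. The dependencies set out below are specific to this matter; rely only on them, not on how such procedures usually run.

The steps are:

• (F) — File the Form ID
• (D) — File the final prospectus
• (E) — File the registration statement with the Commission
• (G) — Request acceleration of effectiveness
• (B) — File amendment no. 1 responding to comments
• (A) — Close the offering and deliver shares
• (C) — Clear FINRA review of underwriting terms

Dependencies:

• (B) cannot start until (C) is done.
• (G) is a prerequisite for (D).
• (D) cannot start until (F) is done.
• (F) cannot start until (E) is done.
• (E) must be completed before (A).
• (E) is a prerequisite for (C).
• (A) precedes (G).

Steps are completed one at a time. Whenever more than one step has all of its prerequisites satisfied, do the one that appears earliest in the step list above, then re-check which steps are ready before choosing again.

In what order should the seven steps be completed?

Only (E) has no prerequisites, so it is first.
Ready: (F), (A) and (C). (F) is listed earlier → (F).
Now (A) and (C) have their prerequisites met. (A) is listed earlier, so (A) next.
(G) and (C) are both available; (G) is listed earlier → (G).
Now (D) and (C) have their prerequisites met. (D) is listed earlier, so (D) next.
Next only (C) has its prerequisites met → (C).
(B) needed (C), now all done → (B).

(E), (F), (A), (G), (D), (C), (B)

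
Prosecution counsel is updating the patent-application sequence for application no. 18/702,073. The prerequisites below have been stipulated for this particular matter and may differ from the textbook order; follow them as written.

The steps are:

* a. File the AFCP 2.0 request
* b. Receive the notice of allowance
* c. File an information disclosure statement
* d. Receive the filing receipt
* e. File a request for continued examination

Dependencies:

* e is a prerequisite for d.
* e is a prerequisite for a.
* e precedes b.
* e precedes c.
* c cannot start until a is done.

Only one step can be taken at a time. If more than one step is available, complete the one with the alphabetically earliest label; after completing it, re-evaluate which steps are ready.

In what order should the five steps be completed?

e, a, b, c, d

e is the only step with nothing outstanding, so it goes first.
Now a, b and d have their prerequisites met. a has the earlier label, so a next.
Ready: b, c and d. b has the earlier label → b.
c and d are both available; c has the earlier label → c.
d needed e, now all done → d.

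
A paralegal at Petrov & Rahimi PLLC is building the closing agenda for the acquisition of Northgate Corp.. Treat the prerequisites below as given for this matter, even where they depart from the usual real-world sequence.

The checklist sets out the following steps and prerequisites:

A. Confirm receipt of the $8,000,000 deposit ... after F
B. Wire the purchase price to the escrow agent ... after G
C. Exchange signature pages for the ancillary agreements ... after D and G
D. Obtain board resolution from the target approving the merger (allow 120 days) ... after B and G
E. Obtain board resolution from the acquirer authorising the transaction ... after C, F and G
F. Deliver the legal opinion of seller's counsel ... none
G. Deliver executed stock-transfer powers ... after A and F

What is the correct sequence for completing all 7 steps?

F, A, G, B, D, C, E

F is the only step with nothing outstanding, so it goes first.
That leaves A as the only ready step → A.
G needed A and F, now all done → G.
B is the only step now ready → B.
D needed B and G, now all done → D.
Next only C has its prerequisites met → C.
Next only E has its prerequisites met → E.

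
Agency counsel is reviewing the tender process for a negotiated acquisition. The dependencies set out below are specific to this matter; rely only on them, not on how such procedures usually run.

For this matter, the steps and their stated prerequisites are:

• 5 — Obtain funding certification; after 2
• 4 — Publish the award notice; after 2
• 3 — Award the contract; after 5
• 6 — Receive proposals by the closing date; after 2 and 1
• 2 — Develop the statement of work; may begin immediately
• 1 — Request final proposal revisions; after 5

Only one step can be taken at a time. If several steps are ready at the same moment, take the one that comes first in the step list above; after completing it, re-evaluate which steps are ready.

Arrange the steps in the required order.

Only 2 has no prerequisites, so it is first.
Ready: 5 and 4. 5 is listed earlier → 5.
Now 4, 3 and 1 have their prerequisites met. 4 is listed earlier, so 4 next.
3 and 1 are both available; 3 is listed earlier → 3.
1 is the only step now ready → 1.
That leaves 6 as the only ready step → 6.

2 5 4 3 1 6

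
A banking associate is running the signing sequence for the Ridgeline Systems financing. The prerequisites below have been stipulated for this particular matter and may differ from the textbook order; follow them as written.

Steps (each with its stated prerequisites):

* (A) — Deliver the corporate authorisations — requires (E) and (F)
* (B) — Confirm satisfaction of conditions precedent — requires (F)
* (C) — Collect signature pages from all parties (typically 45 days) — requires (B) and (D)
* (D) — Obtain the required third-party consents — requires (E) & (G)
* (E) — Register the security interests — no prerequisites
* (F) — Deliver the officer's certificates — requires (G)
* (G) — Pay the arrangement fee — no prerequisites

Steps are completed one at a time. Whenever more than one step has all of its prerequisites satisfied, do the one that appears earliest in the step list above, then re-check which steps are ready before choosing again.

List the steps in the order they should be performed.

(E) (G) (D) (F) (A) (B) (C)

Nothing is required for (E) and (G). (E) is listed earlier → (E) first.
Next only (G) has its prerequisites met → (G).
(D) and (F) are both available; (D) is listed earlier → (D).
That leaves (F) as the only ready step → (F).
Ready: (A) and (B). (A) is listed earlier → (A).
That leaves (B) as the only ready step → (B).
(C) needed (B) and (D), now all done → (C).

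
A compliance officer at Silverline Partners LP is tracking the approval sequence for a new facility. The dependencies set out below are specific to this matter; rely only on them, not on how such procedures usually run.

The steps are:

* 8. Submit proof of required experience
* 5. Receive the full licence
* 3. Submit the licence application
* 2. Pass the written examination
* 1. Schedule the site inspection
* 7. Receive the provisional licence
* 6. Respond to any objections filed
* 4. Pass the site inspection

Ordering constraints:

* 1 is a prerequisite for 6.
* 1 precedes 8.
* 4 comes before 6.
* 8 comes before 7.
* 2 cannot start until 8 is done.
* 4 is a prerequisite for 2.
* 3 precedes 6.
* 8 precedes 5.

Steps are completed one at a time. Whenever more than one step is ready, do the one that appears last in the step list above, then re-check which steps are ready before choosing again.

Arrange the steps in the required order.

4 1 3 6 8 7 2 5

Nothing is required for 4, 1 and 3. 4 is listed later → 4 first.
1 and 3 are both available; 1 is listed later → 1.
8 now also ready, so the ready set is {3, 8}; 3 is listed later → 3.
Now 6 and 8 have their prerequisites met. 6 is listed later, so 6 next.
Next only 8 has its prerequisites met → 8.
7, 2 and 5 are all available; 7 is listed later → 7.
Now 2 and 5 have their prerequisites met. 2 is listed later, so 2 next.
5 is the only step now ready → 5.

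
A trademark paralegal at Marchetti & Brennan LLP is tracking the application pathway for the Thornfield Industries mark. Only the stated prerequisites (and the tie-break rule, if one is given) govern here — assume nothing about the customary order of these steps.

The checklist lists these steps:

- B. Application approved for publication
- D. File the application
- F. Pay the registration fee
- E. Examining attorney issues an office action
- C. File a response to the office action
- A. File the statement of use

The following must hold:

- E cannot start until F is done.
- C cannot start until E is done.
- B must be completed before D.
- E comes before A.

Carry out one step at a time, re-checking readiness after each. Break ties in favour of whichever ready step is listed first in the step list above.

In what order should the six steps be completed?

Nothing is required for B and F. B is listed earlier → B first.
D now also ready, so the ready set is {D, F}; D is listed earlier → D.
Next only F has its prerequisites met → F.
E is the only step now ready → E.
Ready: C and A. C is listed earlier → C.
A needed E, now all done → A.

B, D, F, E, C, A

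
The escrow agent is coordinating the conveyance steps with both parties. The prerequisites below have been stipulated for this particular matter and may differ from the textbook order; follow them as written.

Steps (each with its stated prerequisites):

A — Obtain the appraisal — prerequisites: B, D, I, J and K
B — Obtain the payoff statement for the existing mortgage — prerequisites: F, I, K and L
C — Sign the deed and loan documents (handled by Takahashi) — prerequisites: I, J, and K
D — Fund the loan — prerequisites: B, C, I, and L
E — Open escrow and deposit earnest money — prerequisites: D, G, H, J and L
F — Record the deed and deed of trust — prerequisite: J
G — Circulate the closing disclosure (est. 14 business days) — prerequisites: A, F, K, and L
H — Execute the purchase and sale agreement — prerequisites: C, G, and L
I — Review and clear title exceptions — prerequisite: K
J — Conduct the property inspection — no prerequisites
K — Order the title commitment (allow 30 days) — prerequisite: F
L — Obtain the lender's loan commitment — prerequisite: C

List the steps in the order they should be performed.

J → F → K → I → C → L → B → D → A → G → H → E

J has no prerequisites → J first.
That leaves F as the only ready step → F.
Next only K has its prerequisites met → K.
I needed K, now all done → I.
C needed I, J and K, now all done → C.
That leaves L as the only ready step → L.
Next only B has its prerequisites met → B.
D needed B, C, I and L, now all done → D.
A is the only step now ready → A.
G needed A, F, K and L, now all done → G.
H needed C, G and L, now all done → H.
E needed D, G, H, J and L, now all done → E.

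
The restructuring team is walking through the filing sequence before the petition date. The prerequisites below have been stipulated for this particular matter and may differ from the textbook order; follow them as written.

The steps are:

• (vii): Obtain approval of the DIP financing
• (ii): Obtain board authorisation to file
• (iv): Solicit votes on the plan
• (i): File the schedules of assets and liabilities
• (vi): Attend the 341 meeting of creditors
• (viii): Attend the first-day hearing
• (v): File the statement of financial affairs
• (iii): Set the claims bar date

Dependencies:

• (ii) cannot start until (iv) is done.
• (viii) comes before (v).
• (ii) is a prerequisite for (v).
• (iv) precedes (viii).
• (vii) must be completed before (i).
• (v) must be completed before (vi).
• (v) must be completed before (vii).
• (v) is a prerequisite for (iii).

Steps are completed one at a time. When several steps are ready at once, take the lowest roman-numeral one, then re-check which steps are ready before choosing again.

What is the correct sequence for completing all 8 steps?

(iv), (ii), (viii), (v), (iii), (vi), (vii), (i)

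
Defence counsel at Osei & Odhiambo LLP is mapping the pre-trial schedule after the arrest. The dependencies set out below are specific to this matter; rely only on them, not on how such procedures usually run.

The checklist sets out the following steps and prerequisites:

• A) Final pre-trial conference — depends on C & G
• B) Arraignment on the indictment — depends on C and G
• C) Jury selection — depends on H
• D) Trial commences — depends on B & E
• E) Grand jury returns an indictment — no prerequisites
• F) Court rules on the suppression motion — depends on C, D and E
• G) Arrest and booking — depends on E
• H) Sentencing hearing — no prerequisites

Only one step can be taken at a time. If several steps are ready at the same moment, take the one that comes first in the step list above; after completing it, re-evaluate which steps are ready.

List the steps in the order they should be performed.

E, G, H, C, A, B, D, F

Nothing is required for E and H. E is listed earlier → E first.
G now also ready, so the ready set is {G, H}; G is listed earlier → G.
H is the only step now ready → H.
C needed H, now all done → C.
A and B are both available; A is listed earlier → A.
B is the only step now ready → B.
D needed B and E, now all done → D.
F needed C, D and E, now all done → F.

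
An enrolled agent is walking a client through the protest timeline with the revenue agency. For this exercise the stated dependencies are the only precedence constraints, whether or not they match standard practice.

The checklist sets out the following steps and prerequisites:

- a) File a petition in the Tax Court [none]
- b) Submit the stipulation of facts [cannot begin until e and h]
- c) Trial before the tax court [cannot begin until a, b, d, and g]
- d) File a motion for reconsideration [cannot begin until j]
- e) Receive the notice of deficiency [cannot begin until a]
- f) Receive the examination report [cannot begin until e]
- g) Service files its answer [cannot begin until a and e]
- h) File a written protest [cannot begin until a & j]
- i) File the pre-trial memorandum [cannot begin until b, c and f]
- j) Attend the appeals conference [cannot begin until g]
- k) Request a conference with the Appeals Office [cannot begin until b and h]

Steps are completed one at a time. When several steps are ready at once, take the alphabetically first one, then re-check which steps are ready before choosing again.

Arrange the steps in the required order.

a e f g j d h b c i k

Only a has no prerequisites, so it is first.
e needed a, now all done → e.
Now f and g have their prerequisites met. f has the earlier label, so f next.
That leaves g as the only ready step → g.
j needed g, now all done → j.
Ready: d and h. d has the earlier label → d.
h needed a and j, now all done → h.
Next only b has its prerequisites met → b.
c and k are both available; c has the earlier label → c.
i now also ready, so the ready set is {i, k}; i has the earlier label → i.
k needed b and h, now all done → k.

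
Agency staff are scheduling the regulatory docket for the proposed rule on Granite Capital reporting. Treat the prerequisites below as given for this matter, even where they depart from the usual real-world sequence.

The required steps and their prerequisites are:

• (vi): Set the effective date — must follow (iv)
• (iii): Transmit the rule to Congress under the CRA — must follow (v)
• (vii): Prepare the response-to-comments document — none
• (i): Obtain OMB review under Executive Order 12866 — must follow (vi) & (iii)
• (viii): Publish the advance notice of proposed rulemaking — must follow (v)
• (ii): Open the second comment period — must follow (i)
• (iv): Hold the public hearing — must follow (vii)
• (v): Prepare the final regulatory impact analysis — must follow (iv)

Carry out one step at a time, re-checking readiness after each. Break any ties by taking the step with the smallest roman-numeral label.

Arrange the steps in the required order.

(vii) → (iv) → (v) → (iii) → (vi) → (i) → (ii) → (viii)

(vii) has no prerequisites → (vii) first.
(iv) needed (vii), now all done → (iv).
(v) and (vi) are both available; (v) has the earlier label → (v).
(iii) and (viii) now also ready, so the ready set is {(iii), (vi), (viii)}; (iii) has the earlier label → (iii).
(vi) and (viii) are both available; (vi) has the earlier label → (vi).
(i) now also ready, so the ready set is {(i), (viii)}; (i) has the earlier label → (i).
Now (ii) and (viii) have their prerequisites met. (ii) has the earlier label, so (ii) next.
That leaves (viii) as the only ready step → (viii).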